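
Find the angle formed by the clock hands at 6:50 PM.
Hour hand position: 6 x 30 + 50 x 0.5 = 205 degrees
Minute hand position: 50 x 6 = 300 degrees
Difference: |205 - 300| = 95 degrees
The angle between the hands is 95 degrees

Final answer: 95 degrees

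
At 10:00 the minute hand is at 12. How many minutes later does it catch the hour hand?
The minute hand gains 5.5 degrees per minute on the hour hand.
At 10:00, the hour hand is at 300 degrees and the minute hand is at 0 degrees.
The gap is 300 degrees. Time to close: 300/5.5 = 60 x 10/11 = 54.55 minutes.
The hands overlap at 54.55 minutes past 10:00.

Final answer: 54.55 minutes past 10:00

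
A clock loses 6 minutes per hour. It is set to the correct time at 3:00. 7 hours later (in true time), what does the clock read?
For every 60 true minutes, the faulty clock advances 60 - 6 = 54 minutes.
True elapsed: 7 hours = 420 minutes.
Faulty clock advances: 420 x 54/60 = 378 minutes (drift: 42 minutes behind).
Shown time: 3:00 + 378 minutes = 9:18.

Final answer: 9:18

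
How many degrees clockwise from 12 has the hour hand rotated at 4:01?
The hour hand moves 30 degrees per hour and 0.5 degrees per minute.
At 4:01: (4) x 30 + 1 x 0.5 = 120 + 0.5 = 120.5 degrees

Final answer: 120.5 degrees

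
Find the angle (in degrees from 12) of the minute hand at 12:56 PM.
The minute hand moves 6 degrees per minute.
At 12:56: 56 x 6 = 336 degrees

Final answer: 336 degrees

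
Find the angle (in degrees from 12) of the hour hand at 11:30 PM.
The hour hand moves 30 degrees per hour and 0.5 degrees per minute.
At 11:30: (11) x 30 + 30 x 0.5 = 330 + 15 = 345 degrees

Final answer: 345 degrees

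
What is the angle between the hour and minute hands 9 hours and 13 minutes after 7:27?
First find the time 9 hours and 13 minutes after 7:27.
Total minutes: 7 x 60 + 27 + 9 x 60 + 13 = 1000.
1000 mod 720 = 280 minutes = 4:40.
Now compute the angle at 4:40:
Hour hand: 4 x 30 + 40 x 0.5 = 140 degrees
Minute hand: 40 x 6 = 240 degrees
Difference: |140 - 240| = 100 degrees
The angle is 100 degrees

Final answer: 100 degrees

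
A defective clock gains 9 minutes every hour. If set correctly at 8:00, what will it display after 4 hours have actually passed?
For every 60 true minutes, the faulty clock advances 60 + 9 = 69 minutes.
True elapsed: 4 hours = 240 minutes.
Faulty clock advances: 240 x 69/60 = 276 minutes (drift: 36 minutes ahead).
Shown time: 8:00 + 276 minutes = 12:36.

Final answer: 12:36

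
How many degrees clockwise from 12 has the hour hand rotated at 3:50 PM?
The hour hand moves 30 degrees per hour and 0.5 degrees per minute.
At 3:50: (3) x 30 + 50 x 0.5 = 90 + 25 = 115 degrees

Final answer: 115 degrees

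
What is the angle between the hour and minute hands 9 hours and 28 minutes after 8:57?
First find the time 9 hours and 28 minutes after 8:57.
Total minutes: 8 x 60 + 57 + 9 x 60 + 28 = 1105.
1105 mod 720 = 385 minutes = 6:25.
Now compute the angle at 6:25:
Hour hand: 6 x 30 + 25 x 0.5 = 192.5 degrees
Minute hand: 25 x 6 = 150 degrees
Difference: |192.5 - 150| = 42.5 degrees
The angle is 42.5 degrees

Final answer: 42.5 degrees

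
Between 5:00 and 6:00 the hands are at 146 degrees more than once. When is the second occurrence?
At t minutes past 5:00, the hour hand is at 30 x 5 + 0.5t degrees and the minute hand is at 6t degrees.
The smaller angle between them is 146 degrees when |30H - 5.5t| = 146 or |30H - 5.5t| = 214.
With H = 5, solve 30 x 5 - 5.5t = +/- target for each target:
  t = (30 x 5 - 146) / 5.5 = 0.73
  t = (30 x 5 + 146) / 5.5 = 53.82
  t = (30 x 5 - 214) / 5.5 = -11.64 (outside (0, 60))
  t = (30 x 5 + 214) / 5.5 = 66.18 (outside (0, 60))
Valid solutions in (0, 60): {0.73, 53.82} minutes.
The second occurrence is t = 53.82 minutes.
The hands form a 146-degree angle at 53.82 minutes past 5:00.

Final answer: 53.82 minutes past 5:00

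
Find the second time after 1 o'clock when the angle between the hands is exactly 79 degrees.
At t minutes past 1:00, the hour hand is at 30 x 1 + 0.5t degrees and the minute hand is at 6t degrees.
The smaller angle between them is 79 degrees when |30H - 5.5t| = 79 or |30H - 5.5t| = 281.
With H = 1, solve 30 x 1 - 5.5t = +/- target for each target:
  t = (30 x 1 - 79) / 5.5 = -8.91 (outside (0, 60))
  t = (30 x 1 + 79) / 5.5 = 19.82
  t = (30 x 1 - 281) / 5.5 = -45.64 (outside (0, 60))
  t = (30 x 1 + 281) / 5.5 = 56.55
Valid solutions in (0, 60): {19.82, 56.55} minutes.
The second occurrence is t = 56.55 minutes.
The hands form a 79-degree angle at 56.55 minutes past 1:00.

Final answer: 56.55 minutes past 1:00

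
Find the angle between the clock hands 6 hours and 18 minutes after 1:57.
First find the time 6 hours and 18 minutes after 1:57.
Total minutes: 1 x 60 + 57 + 6 x 60 + 18 = 495.
495 mod 720 = 495 minutes = 8:15.
Now compute the angle at 8:15:
Hour hand: 8 x 30 + 15 x 0.5 = 247.5 degrees
Minute hand: 15 x 6 = 90 degrees
Difference: |247.5 - 90| = 157.5 degrees
The angle is 157.5 degrees

Final answer: 157.5 degrees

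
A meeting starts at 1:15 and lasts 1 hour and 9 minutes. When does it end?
Starting time: 1:15
Adding 9 minutes to 15 minutes: 15 + 9 = 24 minutes
Adding 1 hour: 1 + 1 = 2
Final time: 2:24

Final answer: 2:24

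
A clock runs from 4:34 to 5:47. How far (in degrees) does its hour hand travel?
The hour hand moves 0.5 degrees per minute.
Time elapsed: 5:47 - 4:34 = 73 minutes
Angular displacement: 73 x 0.5 = 36.5 degrees

Final answer: 36.5 degrees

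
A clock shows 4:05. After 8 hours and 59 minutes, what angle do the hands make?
First find the time 8 hours and 59 minutes after 4:05.
Total minutes: 4 x 60 + 5 + 8 x 60 + 59 = 784.
784 mod 720 = 64 minutes = 1:04.
Now compute the angle at 1:04:
Hour hand: 1 x 30 + 4 x 0.5 = 32 degrees
Minute hand: 4 x 6 = 24 degrees
Difference: |32 - 24| = 8 degrees
The angle is 8 degrees

Final answer: 8 degrees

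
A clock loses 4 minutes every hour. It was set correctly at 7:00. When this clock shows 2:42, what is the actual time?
For every 60 true minutes, the faulty clock advances 56 minutes, so 1 faulty-clock minute corresponds to 60/56 true minutes.
From 7:00 to 2:42 on the faulty dial is 462 minutes.
True elapsed: 462 x 60/56 = 495 minutes = 8 hours and 15 minutes.
True time: 7:00 + 8 hours and 15 minutes = 3:15.

Final answer: 3:15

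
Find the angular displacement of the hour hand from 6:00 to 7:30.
The hour hand moves 0.5 degrees per minute.
Time elapsed: 7:30 - 6:00 = 90 minutes
Angular displacement: 90 x 0.5 = 45 degrees

Final answer: 45 degrees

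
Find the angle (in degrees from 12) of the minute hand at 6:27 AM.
The minute hand moves 6 degrees per minute.
At 6:27: 27 x 6 = 162 degrees

Final answer: 162 degrees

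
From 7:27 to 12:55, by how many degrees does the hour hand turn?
The hour hand moves 0.5 degrees per minute.
Time elapsed: 12:55 - 7:27 = 328 minutes
Angular displacement: 328 x 0.5 = 164 degrees

Final answer: 164 degrees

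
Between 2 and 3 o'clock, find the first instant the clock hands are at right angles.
At t minutes past 2:00, the hour hand is at 30 x 2 + 0.5t degrees and the minute hand is at 6t degrees.
The smaller angle between them is 90 degrees when |30H - 5.5t| = 90 or |30H - 5.5t| = 270.
With H = 2, solve 30 x 2 - 5.5t = +/- target for each target:
  t = (30 x 2 - 90) / 5.5 = -5.45 (outside (0, 60))
  t = (30 x 2 + 90) / 5.5 = 27.27
  t = (30 x 2 - 270) / 5.5 = -38.18 (outside (0, 60))
  t = (30 x 2 + 270) / 5.5 = 60 (outside (0, 60))
Valid solutions in (0, 60): {27.27} minutes.
First occurrence: t = 27.27 minutes.
The hands are at right angles at 27.27 minutes past 2:00.

Final answer: 27.27 minutes past 2:00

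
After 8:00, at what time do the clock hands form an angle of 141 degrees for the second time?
At t minutes past 8:00, the hour hand is at 30 x 8 + 0.5t degrees and the minute hand is at 6t degrees.
The smaller angle between them is 141 degrees when |30H - 5.5t| = 141 or |30H - 5.5t| = 219.
With H = 8, solve 30 x 8 - 5.5t = +/- target for each target:
  t = (30 x 8 - 141) / 5.5 = 18
  t = (30 x 8 + 141) / 5.5 = 69.27 (outside (0, 60))
  t = (30 x 8 - 219) / 5.5 = 3.82
  t = (30 x 8 + 219) / 5.5 = 83.45 (outside (0, 60))
Valid solutions in (0, 60): {3.82, 18} minutes.
The second occurrence is t = 18 minutes.
The hands form a 141-degree angle at 18 minutes past 8:00.

Final answer: 18 minutes past 8:00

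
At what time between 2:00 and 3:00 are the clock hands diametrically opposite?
For hands to be 180 degrees apart: |30H - 5.5t| = 180
With H = 2: t = (30 x 2 + 180)/5.5 = 43.64 or t = (30 x 2 - 180)/5.5 = -21.82
First valid solution (0 < t < 60): t = 43.64 minutes
The hands are opposite at 43.64 minutes past 2:00.

Final answer: 43.64 minutes past 2:00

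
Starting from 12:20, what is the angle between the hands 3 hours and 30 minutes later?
First find the time 3 hours and 30 minutes after 12:20.
Total minutes: 12 x 60 + 20 + 3 x 60 + 30 = 950.
950 mod 720 = 230 minutes = 3:50.
Now compute the angle at 3:50:
Hour hand: 3 x 30 + 50 x 0.5 = 115 degrees
Minute hand: 50 x 6 = 300 degrees
Difference: |115 - 300| = 185 degrees
Smaller angle: 360 - 185 = 175 degrees

Final answer: 175 degrees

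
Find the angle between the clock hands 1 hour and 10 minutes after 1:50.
First find the time 1 hour and 10 minutes after 1:50.
Total minutes: 1 x 60 + 50 + 1 x 60 + 10 = 180.
180 mod 720 = 180 minutes = 3:00.
Now compute the angle at 3:00:
Hour hand: 3 x 30 + 0 x 0.5 = 90 degrees
Minute hand: 0 x 6 = 0 degrees
Difference: |90 - 0| = 90 degrees
The angle is 90 degrees

Final answer: 90 degrees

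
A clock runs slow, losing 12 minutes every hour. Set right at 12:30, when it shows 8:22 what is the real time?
For every 60 true minutes, the faulty clock advances 48 minutes, so 1 faulty-clock minute corresponds to 60/48 true minutes.
From 12:30 to 8:22 on the faulty dial is 472 minutes.
True elapsed: 472 x 60/48 = 590 minutes = 9 hours and 50 minutes.
True time: 12:30 + 9 hours and 50 minutes = 10:20.

Final answer: 10:20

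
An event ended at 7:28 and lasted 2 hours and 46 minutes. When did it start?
Starting time: 7:28 = 448 total minutes past 12:00
Subtracting: 2 hours and 46 minutes = 166 minutes
448 - 166 = 282 minutes
= 4 hours and 42 minutes past 12:00 = 4:42

Final answer: 4:42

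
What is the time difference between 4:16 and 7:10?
From 4:16 to 7:10:
(7 x 60 + 10) - (4 x 60 + 16) = 430 - 256 = 174 minutes
= 2 hours and 54 minutes

Final answer: 2 hours and 54 minutes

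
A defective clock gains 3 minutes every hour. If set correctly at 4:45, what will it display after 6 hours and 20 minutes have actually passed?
For every 60 true minutes, the faulty clock advances 60 + 3 = 63 minutes.
True elapsed: 6 hours and 20 minutes = 380 minutes.
Faulty clock advances: 380 x 63/60 = 399 minutes (drift: 19 minutes ahead).
Shown time: 4:45 + 399 minutes = 11:24.

Final answer: 11:24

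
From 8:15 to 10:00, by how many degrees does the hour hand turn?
The hour hand moves 0.5 degrees per minute.
Time elapsed: 10:00 - 8:15 = 105 minutes
Angular displacement: 105 x 0.5 = 52.5 degrees

Final answer: 52.5 degrees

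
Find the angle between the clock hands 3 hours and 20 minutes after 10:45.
First find the time 3 hours and 20 minutes after 10:45.
Total minutes: 10 x 60 + 45 + 3 x 60 + 20 = 845.
845 mod 720 = 125 minutes = 2:05.
Now compute the angle at 2:05:
Hour hand: 2 x 30 + 5 x 0.5 = 62.5 degrees
Minute hand: 5 x 6 = 30 degrees
Difference: |62.5 - 30| = 32.5 degrees
The angle is 32.5 degrees

Final answer: 32.5 degrees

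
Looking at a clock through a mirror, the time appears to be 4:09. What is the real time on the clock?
Reflection across the vertical (12-6) axis maps a hand at angle A degrees to (360 - A) degrees, which sends a reading of T minutes past 12:00 to (720 - T) minutes past 12:00.
Mirror reads 4:09 = 249 minutes past 12:00.
Actual time: (720 - 249) mod 720 = 471 minutes = 7:51.

Final answer: 7:51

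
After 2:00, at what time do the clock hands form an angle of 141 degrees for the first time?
At t minutes past 2:00, the hour hand is at 30 x 2 + 0.5t degrees and the minute hand is at 6t degrees.
The smaller angle between them is 141 degrees when |30H - 5.5t| = 141 or |30H - 5.5t| = 219.
With H = 2, solve 30 x 2 - 5.5t = +/- target for each target:
  t = (30 x 2 - 141) / 5.5 = -14.73 (outside (0, 60))
  t = (30 x 2 + 141) / 5.5 = 36.55
  t = (30 x 2 - 219) / 5.5 = -28.91 (outside (0, 60))
  t = (30 x 2 + 219) / 5.5 = 50.73
Valid solutions in (0, 60): {36.55, 50.73} minutes.
The first occurrence is t = 36.55 minutes.
The hands form a 141-degree angle at 36.55 minutes past 2:00.

Final answer: 36.55 minutes past 2:00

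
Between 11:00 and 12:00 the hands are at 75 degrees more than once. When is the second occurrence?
At t minutes past 11:00, the hour hand is at 30 x 11 + 0.5t degrees and the minute hand is at 6t degrees.
The smaller angle between them is 75 degrees when |30H - 5.5t| = 75 or |30H - 5.5t| = 285.
With H = 11, solve 30 x 11 - 5.5t = +/- target for each target:
  t = (30 x 11 - 75) / 5.5 = 46.36
  t = (30 x 11 + 75) / 5.5 = 73.64 (outside (0, 60))
  t = (30 x 11 - 285) / 5.5 = 8.18
  t = (30 x 11 + 285) / 5.5 = 111.82 (outside (0, 60))
Valid solutions in (0, 60): {8.18, 46.36} minutes.
The second occurrence is t = 46.36 minutes.
The hands form a 75-degree angle at 46.36 minutes past 11:00.

Final answer: 46.36 minutes past 11:00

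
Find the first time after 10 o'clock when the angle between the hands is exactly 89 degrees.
At t minutes past 10:00, the hour hand is at 30 x 10 + 0.5t degrees and the minute hand is at 6t degrees.
The smaller angle between them is 89 degrees when |30H - 5.5t| = 89 or |30H - 5.5t| = 271.
With H = 10, solve 30 x 10 - 5.5t = +/- target for each target:
  t = (30 x 10 - 89) / 5.5 = 38.36
  t = (30 x 10 + 89) / 5.5 = 70.73 (outside (0, 60))
  t = (30 x 10 - 271) / 5.5 = 5.27
  t = (30 x 10 + 271) / 5.5 = 103.82 (outside (0, 60))
Valid solutions in (0, 60): {5.27, 38.36} minutes.
The first occurrence is t = 5.27 minutes.
The hands form a 89-degree angle at 5.27 minutes past 10:00.

Final answer: 5.27 minutes past 10:00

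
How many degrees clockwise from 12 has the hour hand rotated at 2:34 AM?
The hour hand moves 30 degrees per hour and 0.5 degrees per minute.
At 2:34: (2) x 30 + 34 x 0.5 = 60 + 17 = 77 degrees

Final answer: 77 degrees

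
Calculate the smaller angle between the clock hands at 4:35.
Hour hand position: 4 x 30 + 35 x 0.5 = 137.5 degrees
Minute hand position: 35 x 6 = 210 degrees
Difference: |137.5 - 210| = 72.5 degrees
The angle between the hands is 72.5 degrees

Final answer: 72.5 degrees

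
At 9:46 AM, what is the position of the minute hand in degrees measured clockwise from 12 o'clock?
The minute hand moves 6 degrees per minute.
At 9:46: 46 x 6 = 276 degrees

Final answer: 276 degrees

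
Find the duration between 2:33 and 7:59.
From 2:33 to 7:59:
(7 x 60 + 59) - (2 x 60 + 33) = 479 - 153 = 326 minutes
= 5 hours and 26 minutes

Final answer: 5 hours and 26 minutes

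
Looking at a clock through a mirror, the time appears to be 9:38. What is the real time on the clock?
Reflection across the vertical (12-6) axis maps a hand at angle A degrees to (360 - A) degrees, which sends a reading of T minutes past 12:00 to (720 - T) minutes past 12:00.
Mirror reads 9:38 = 578 minutes past 12:00.
Actual time: (720 - 578) mod 720 = 142 minutes = 2:22.

Final answer: 2:22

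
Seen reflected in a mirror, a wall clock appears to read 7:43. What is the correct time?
Reflection across the vertical (12-6) axis maps a hand at angle A degrees to (360 - A) degrees, which sends a reading of T minutes past 12:00 to (720 - T) minutes past 12:00.
Mirror reads 7:43 = 463 minutes past 12:00.
Actual time: (720 - 463) mod 720 = 257 minutes = 4:17.

Final answer: 4:17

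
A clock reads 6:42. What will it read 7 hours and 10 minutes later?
Starting time: 6:42
Adding 10 minutes to 42 minutes: 42 + 10 = 52 minutes
Adding 7 hours: 6 + 7 = 13 - 12 = 1
Final time: 1:52

Final answer: 1:52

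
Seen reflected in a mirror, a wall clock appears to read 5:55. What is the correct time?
Reflection across the vertical (12-6) axis maps a hand at angle A degrees to (360 - A) degrees, which sends a reading of T minutes past 12:00 to (720 - T) minutes past 12:00.
Mirror reads 5:55 = 355 minutes past 12:00.
Actual time: (720 - 355) mod 720 = 365 minutes = 6:05.

Final answer: 6:05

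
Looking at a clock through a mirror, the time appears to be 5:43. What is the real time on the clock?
Reflection across the vertical (12-6) axis maps a hand at angle A degrees to (360 - A) degrees, which sends a reading of T minutes past 12:00 to (720 - T) minutes past 12:00.
Mirror reads 5:43 = 343 minutes past 12:00.
Actual time: (720 - 343) mod 720 = 377 minutes = 6:17.

Final answer: 6:17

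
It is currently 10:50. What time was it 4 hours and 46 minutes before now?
Starting time: 10:50 = 650 total minutes past 12:00
Subtracting: 4 hours and 46 minutes = 286 minutes
650 - 286 = 364 minutes
= 6 hours and 4 minutes past 12:00 = 6:04

Final answer: 6:04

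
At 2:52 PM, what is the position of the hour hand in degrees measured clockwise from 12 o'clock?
The hour hand moves 30 degrees per hour and 0.5 degrees per minute.
At 2:52: (2) x 30 + 52 x 0.5 = 60 + 26 = 86 degrees

Final answer: 86 degrees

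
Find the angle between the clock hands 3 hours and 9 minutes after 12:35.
First find the time 3 hours and 9 minutes after 12:35.
Total minutes: 12 x 60 + 35 + 3 x 60 + 9 = 944.
944 mod 720 = 224 minutes = 3:44.
Now compute the angle at 3:44:
Hour hand: 3 x 30 + 44 x 0.5 = 112 degrees
Minute hand: 44 x 6 = 264 degrees
Difference: |112 - 264| = 152 degrees
The angle is 152 degrees

Final answer: 152 degrees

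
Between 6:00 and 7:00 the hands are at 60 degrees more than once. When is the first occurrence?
At t minutes past 6:00, the hour hand is at 30 x 6 + 0.5t degrees and the minute hand is at 6t degrees.
The smaller angle between them is 60 degrees when |30H - 5.5t| = 60 or |30H - 5.5t| = 300.
With H = 6, solve 30 x 6 - 5.5t = +/- target for each target:
  t = (30 x 6 - 60) / 5.5 = 21.82
  t = (30 x 6 + 60) / 5.5 = 43.64
  t = (30 x 6 - 300) / 5.5 = -21.82 (outside (0, 60))
  t = (30 x 6 + 300) / 5.5 = 87.27 (outside (0, 60))
Valid solutions in (0, 60): {21.82, 43.64} minutes.
The first occurrence is t = 21.82 minutes.
The hands form a 60-degree angle at 21.82 minutes past 6:00.

Final answer: 21.82 minutes past 6:00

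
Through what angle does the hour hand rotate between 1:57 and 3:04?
The hour hand moves 0.5 degrees per minute.
Time elapsed: 3:04 - 1:57 = 67 minutes
Angular displacement: 67 x 0.5 = 33.5 degrees

Final answer: 33.5 degrees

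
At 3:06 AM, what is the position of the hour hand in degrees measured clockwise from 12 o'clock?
The hour hand moves 30 degrees per hour and 0.5 degrees per minute.
At 3:06: (3) x 30 + 6 x 0.5 = 90 + 3 = 93 degrees

Final answer: 93 degrees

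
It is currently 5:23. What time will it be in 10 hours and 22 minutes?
Starting time: 5:23
Adding 22 minutes to 23 minutes: 23 + 22 = 45 minutes
Adding 10 hours: 5 + 10 = 15 - 12 = 3
Final time: 3:45

Final answer: 3:45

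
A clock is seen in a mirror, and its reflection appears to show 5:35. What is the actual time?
Reflection across the vertical (12-6) axis maps a hand at angle A degrees to (360 - A) degrees, which sends a reading of T minutes past 12:00 to (720 - T) minutes past 12:00.
Mirror reads 5:35 = 335 minutes past 12:00.
Actual time: (720 - 335) mod 720 = 385 minutes = 6:25.

Final answer: 6:25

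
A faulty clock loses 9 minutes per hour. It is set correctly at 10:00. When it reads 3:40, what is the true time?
For every 60 true minutes, the faulty clock advances 51 minutes, so 1 faulty-clock minute corresponds to 60/51 true minutes.
From 10:00 to 3:40 on the faulty dial is 340 minutes.
True elapsed: 340 x 60/51 = 400 minutes = 6 hours and 40 minutes.
True time: 10:00 + 6 hours and 40 minutes = 4:40.

Final answer: 4:40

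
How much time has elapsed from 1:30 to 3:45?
From 1:30 to 3:45:
(3 x 60 + 45) - (1 x 60 + 30) = 225 - 90 = 135 minutes
= 2 hours and 15 minutes

Final answer: 2 hours and 15 minutes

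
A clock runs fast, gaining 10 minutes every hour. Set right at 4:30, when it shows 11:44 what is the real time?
For every 60 true minutes, the faulty clock advances 70 minutes, so 1 faulty-clock minute corresponds to 60/70 true minutes.
From 4:30 to 11:44 on the faulty dial is 434 minutes.
True elapsed: 434 x 60/70 = 372 minutes = 6 hours and 12 minutes.
True time: 4:30 + 6 hours and 12 minutes = 10:42.

Final answer: 10:42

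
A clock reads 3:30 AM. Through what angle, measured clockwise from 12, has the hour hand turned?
The hour hand moves 30 degrees per hour and 0.5 degrees per minute.
At 3:30: (3) x 30 + 30 x 0.5 = 90 + 15 = 105 degrees

Final answer: 105 degrees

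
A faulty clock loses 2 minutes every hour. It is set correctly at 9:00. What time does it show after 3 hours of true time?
For every 60 true minutes, the faulty clock advances 60 - 2 = 58 minutes.
True elapsed: 3 hours = 180 minutes.
Faulty clock advances: 180 x 58/60 = 174 minutes (drift: 6 minutes behind).
Shown time: 9:00 + 174 minutes = 11:54.

Final answer: 11:54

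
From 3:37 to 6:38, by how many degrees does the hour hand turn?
The hour hand moves 0.5 degrees per minute.
Time elapsed: 6:38 - 3:37 = 181 minutes
Angular displacement: 181 x 0.5 = 90.5 degrees

Final answer: 90.5 degrees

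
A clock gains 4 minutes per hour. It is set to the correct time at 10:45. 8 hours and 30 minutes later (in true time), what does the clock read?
For every 60 true minutes, the faulty clock advances 60 + 4 = 64 minutes.
True elapsed: 8 hours and 30 minutes = 510 minutes.
Faulty clock advances: 510 x 64/60 = 544 minutes (drift: 34 minutes ahead).
Shown time: 10:45 + 544 minutes = 7:49.

Final answer: 7:49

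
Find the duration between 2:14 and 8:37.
From 2:14 to 8:37:
(8 x 60 + 37) - (2 x 60 + 14) = 517 - 134 = 383 minutes
= 6 hours and 23 minutes

Final answer: 6 hours and 23 minutes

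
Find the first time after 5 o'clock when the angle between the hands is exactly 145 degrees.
At t minutes past 5:00, the hour hand is at 30 x 5 + 0.5t degrees and the minute hand is at 6t degrees.
The smaller angle between them is 145 degrees when |30H - 5.5t| = 145 or |30H - 5.5t| = 215.
With H = 5, solve 30 x 5 - 5.5t = +/- target for each target:
  t = (30 x 5 - 145) / 5.5 = 0.91
  t = (30 x 5 + 145) / 5.5 = 53.64
  t = (30 x 5 - 215) / 5.5 = -11.82 (outside (0, 60))
  t = (30 x 5 + 215) / 5.5 = 66.36 (outside (0, 60))
Valid solutions in (0, 60): {0.91, 53.64} minutes.
The first occurrence is t = 0.91 minutes.
The hands form a 145-degree angle at 0.91 minutes past 5:00.

Final answer: 0.91 minutes past 5:00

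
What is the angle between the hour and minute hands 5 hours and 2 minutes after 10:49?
First find the time 5 hours and 2 minutes after 10:49.
Total minutes: 10 x 60 + 49 + 5 x 60 + 2 = 951.
951 mod 720 = 231 minutes = 3:51.
Now compute the angle at 3:51:
Hour hand: 3 x 30 + 51 x 0.5 = 115.5 degrees
Minute hand: 51 x 6 = 306 degrees
Difference: |115.5 - 306| = 190.5 degrees
Smaller angle: 360 - 190.5 = 169.5 degrees

Final answer: 169.5 degrees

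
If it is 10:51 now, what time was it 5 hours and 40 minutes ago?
Starting time: 10:51 = 651 total minutes past 12:00
Subtracting: 5 hours and 40 minutes = 340 minutes
651 - 340 = 311 minutes
= 5 hours and 11 minutes past 12:00 = 5:11

Final answer: 5:11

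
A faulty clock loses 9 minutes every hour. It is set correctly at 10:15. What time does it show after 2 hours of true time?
For every 60 true minutes, the faulty clock advances 60 - 9 = 51 minutes.
True elapsed: 2 hours = 120 minutes.
Faulty clock advances: 120 x 51/60 = 102 minutes (drift: 18 minutes behind).
Shown time: 10:15 + 102 minutes = 11:57.

Final answer: 11:57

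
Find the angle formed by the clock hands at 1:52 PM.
Hour hand position: 1 x 30 + 52 x 0.5 = 56 degrees
Minute hand position: 52 x 6 = 312 degrees
Difference: |56 - 312| = 256 degrees
Since 256 > 180, the smaller angle is 360 - 256 = 104 degrees

Final answer: 104 degrees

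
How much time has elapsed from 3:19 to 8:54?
From 3:19 to 8:54:
(8 x 60 + 54) - (3 x 60 + 19) = 534 - 199 = 335 minutes
= 5 hours and 35 minutes

Final answer: 5 hours and 35 minutes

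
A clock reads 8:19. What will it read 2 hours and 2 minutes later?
Starting time: 8:19
Adding 2 minutes to 19 minutes: 19 + 2 = 21 minutes
Adding 2 hours: 8 + 2 = 10
Final time: 10:21

Final answer: 10:21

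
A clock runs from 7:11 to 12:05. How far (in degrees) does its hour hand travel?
The hour hand moves 0.5 degrees per minute.
Time elapsed: 12:05 - 7:11 = 294 minutes
Angular displacement: 294 x 0.5 = 147 degrees

Final answer: 147 degrees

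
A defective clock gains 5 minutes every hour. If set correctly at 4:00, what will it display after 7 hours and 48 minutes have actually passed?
For every 60 true minutes, the faulty clock advances 60 + 5 = 65 minutes.
True elapsed: 7 hours and 48 minutes = 468 minutes.
Faulty clock advances: 468 x 65/60 = 507 minutes (drift: 39 minutes ahead).
Shown time: 4:00 + 507 minutes = 12:27.

Final answer: 12:27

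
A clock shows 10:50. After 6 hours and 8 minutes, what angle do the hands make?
First find the time 6 hours and 8 minutes after 10:50.
Total minutes: 10 x 60 + 50 + 6 x 60 + 8 = 1018.
1018 mod 720 = 298 minutes = 4:58.
Now compute the angle at 4:58:
Hour hand: 4 x 30 + 58 x 0.5 = 149 degrees
Minute hand: 58 x 6 = 348 degrees
Difference: |149 - 348| = 199 degrees
Smaller angle: 360 - 199 = 161 degrees

Final answer: 161 degrees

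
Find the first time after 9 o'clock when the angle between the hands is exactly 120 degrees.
At t minutes past 9:00, the hour hand is at 30 x 9 + 0.5t degrees and the minute hand is at 6t degrees.
The smaller angle between them is 120 degrees when |30H - 5.5t| = 120 or |30H - 5.5t| = 240.
With H = 9, solve 30 x 9 - 5.5t = +/- target for each target:
  t = (30 x 9 - 120) / 5.5 = 27.27
  t = (30 x 9 + 120) / 5.5 = 70.91 (outside (0, 60))
  t = (30 x 9 - 240) / 5.5 = 5.45
  t = (30 x 9 + 240) / 5.5 = 92.73 (outside (0, 60))
Valid solutions in (0, 60): {5.45, 27.27} minutes.
The first occurrence is t = 5.45 minutes.
The hands form a 120-degree angle at 5.45 minutes past 9:00.

Final answer: 5.45 minutes past 9:00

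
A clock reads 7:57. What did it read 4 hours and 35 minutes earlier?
Starting time: 7:57 = 477 total minutes past 12:00
Subtracting: 4 hours and 35 minutes = 275 minutes
477 - 275 = 202 minutes
= 3 hours and 22 minutes past 12:00 = 3:22

Final answer: 3:22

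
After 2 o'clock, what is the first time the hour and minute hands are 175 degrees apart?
At t minutes past 2:00, the hour hand is at 30 x 2 + 0.5t degrees and the minute hand is at 6t degrees.
The smaller angle between them is 175 degrees when |30H - 5.5t| = 175 or |30H - 5.5t| = 185.
With H = 2, solve 30 x 2 - 5.5t = +/- target for each target:
  t = (30 x 2 - 175) / 5.5 = -20.91 (outside (0, 60))
  t = (30 x 2 + 175) / 5.5 = 42.73
  t = (30 x 2 - 185) / 5.5 = -22.73 (outside (0, 60))
  t = (30 x 2 + 185) / 5.5 = 44.55
Valid solutions in (0, 60): {42.73, 44.55} minutes.
The first occurrence is t = 42.73 minutes.
The hands form a 175-degree angle at 42.73 minutes past 2:00.

Final answer: 42.73 minutes past 2:00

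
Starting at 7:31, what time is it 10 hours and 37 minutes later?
Starting time: 7:31
Adding 37 minutes to 31 minutes: 31 + 37 = 68 minutes = 1 hour and 8 minutes
Adding 10 hours: 7 + 10 + 1 (carry) = 18 - 12 = 6
Final time: 6:08

Final answer: 6:08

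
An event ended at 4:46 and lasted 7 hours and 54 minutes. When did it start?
Starting time: 4:46 = 286 total minutes past 12:00
Subtracting: 7 hours and 54 minutes = 474 minutes
286 - 474 = -188 (negative, add 12 hours = 720) = 532 minutes
= 8 hours and 52 minutes past 12:00 = 8:52

Final answer: 8:52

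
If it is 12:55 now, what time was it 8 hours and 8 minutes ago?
Starting time: 12:55 = 55 total minutes past 12:00
Subtracting: 8 hours and 8 minutes = 488 minutes
55 - 488 = -433 (negative, add 12 hours = 720) = 287 minutes
= 4 hours and 47 minutes past 12:00 = 4:47

Final answer: 4:47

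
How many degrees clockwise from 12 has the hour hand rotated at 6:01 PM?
The hour hand moves 30 degrees per hour and 0.5 degrees per minute.
At 6:01: (6) x 30 + 1 x 0.5 = 180 + 0.5 = 180.5 degrees

Final answer: 180.5 degrees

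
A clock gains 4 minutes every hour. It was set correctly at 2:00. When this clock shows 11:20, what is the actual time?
For every 60 true minutes, the faulty clock advances 64 minutes, so 1 faulty-clock minute corresponds to 60/64 true minutes.
From 2:00 to 11:20 on the faulty dial is 560 minutes.
True elapsed: 560 x 60/64 = 525 minutes = 8 hours and 45 minutes.
True time: 2:00 + 8 hours and 45 minutes = 10:45.

Final answer: 10:45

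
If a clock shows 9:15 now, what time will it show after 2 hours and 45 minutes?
Starting time: 9:15
Adding 45 minutes to 15 minutes: 15 + 45 = 60 minutes = 1 hour
Adding 2 hours: 9 + 2 + 1 (carry) = 12
Final time: 12:00

Final answer: 12:00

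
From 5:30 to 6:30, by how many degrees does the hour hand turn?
The hour hand moves 0.5 degrees per minute.
Time elapsed: 6:30 - 5:30 = 60 minutes
Angular displacement: 60 x 0.5 = 30 degrees

Final answer: 30 degrees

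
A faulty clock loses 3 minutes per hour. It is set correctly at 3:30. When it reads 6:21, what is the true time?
For every 60 true minutes, the faulty clock advances 57 minutes, so 1 faulty-clock minute corresponds to 60/57 true minutes.
From 3:30 to 6:21 on the faulty dial is 171 minutes.
True elapsed: 171 x 60/57 = 180 minutes = 3 hours.
True time: 3:30 + 3 hours = 6:30.

Final answer: 6:30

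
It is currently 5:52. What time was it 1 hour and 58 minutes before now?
Starting time: 5:52 = 352 total minutes past 12:00
Subtracting: 1 hour and 58 minutes = 118 minutes
352 - 118 = 234 minutes
= 3 hours and 54 minutes past 12:00 = 3:54

Final answer: 3:54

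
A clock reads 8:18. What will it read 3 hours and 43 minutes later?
Starting time: 8:18
Adding 43 minutes to 18 minutes: 18 + 43 = 61 minutes = 1 hour and 1 minute
Adding 3 hours: 8 + 3 + 1 (carry) = 12
Final time: 12:01

Final answer: 12:01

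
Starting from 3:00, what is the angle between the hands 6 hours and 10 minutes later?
First find the time 6 hours and 10 minutes after 3:00.
Total minutes: 3 x 60 + 0 + 6 x 60 + 10 = 550.
550 mod 720 = 550 minutes = 9:10.
Now compute the angle at 9:10:
Hour hand: 9 x 30 + 10 x 0.5 = 275 degrees
Minute hand: 10 x 6 = 60 degrees
Difference: |275 - 60| = 215 degrees
Smaller angle: 360 - 215 = 145 degrees

Final answer: 145 degrees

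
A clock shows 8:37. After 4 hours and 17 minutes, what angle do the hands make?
First find the time 4 hours and 17 minutes after 8:37.
Total minutes: 8 x 60 + 37 + 4 x 60 + 17 = 774.
774 mod 720 = 54 minutes = 12:54.
Now compute the angle at 12:54:
Hour hand: 0 x 30 + 54 x 0.5 = 27 degrees
Minute hand: 54 x 6 = 324 degrees
Difference: |27 - 324| = 297 degrees
Smaller angle: 360 - 297 = 63 degrees

Final answer: 63 degrees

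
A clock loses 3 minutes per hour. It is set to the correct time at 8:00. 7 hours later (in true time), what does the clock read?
For every 60 true minutes, the faulty clock advances 60 - 3 = 57 minutes.
True elapsed: 7 hours = 420 minutes.
Faulty clock advances: 420 x 57/60 = 399 minutes (drift: 21 minutes behind).
Shown time: 8:00 + 399 minutes = 2:39.

Final answer: 2:39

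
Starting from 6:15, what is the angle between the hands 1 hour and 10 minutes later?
First find the time 1 hour and 10 minutes after 6:15.
Total minutes: 6 x 60 + 15 + 1 x 60 + 10 = 445.
445 mod 720 = 445 minutes = 7:25.
Now compute the angle at 7:25:
Hour hand: 7 x 30 + 25 x 0.5 = 222.5 degrees
Minute hand: 25 x 6 = 150 degrees
Difference: |222.5 - 150| = 72.5 degrees
The angle is 72.5 degrees

Final answer: 72.5 degrees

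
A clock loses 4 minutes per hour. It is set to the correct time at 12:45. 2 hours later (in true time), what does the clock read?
For every 60 true minutes, the faulty clock advances 60 - 4 = 56 minutes.
True elapsed: 2 hours = 120 minutes.
Faulty clock advances: 120 x 56/60 = 112 minutes (drift: 8 minutes behind).
Shown time: 12:45 + 112 minutes = 2:37.

Final answer: 2:37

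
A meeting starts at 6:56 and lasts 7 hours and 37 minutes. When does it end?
Starting time: 6:56
Adding 37 minutes to 56 minutes: 56 + 37 = 93 minutes = 1 hour and 33 minutes
Adding 7 hours: 6 + 7 + 1 (carry) = 14 - 12 = 2
Final time: 2:33

Final answer: 2:33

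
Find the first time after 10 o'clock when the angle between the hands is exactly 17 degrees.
At t minutes past 10:00, the hour hand is at 30 x 10 + 0.5t degrees and the minute hand is at 6t degrees.
The smaller angle between them is 17 degrees when |30H - 5.5t| = 17 or |30H - 5.5t| = 343.
With H = 10, solve 30 x 10 - 5.5t = +/- target for each target:
  t = (30 x 10 - 17) / 5.5 = 51.45
  t = (30 x 10 + 17) / 5.5 = 57.64
  t = (30 x 10 - 343) / 5.5 = -7.82 (outside (0, 60))
  t = (30 x 10 + 343) / 5.5 = 116.91 (outside (0, 60))
Valid solutions in (0, 60): {51.45, 57.64} minutes.
The first occurrence is t = 51.45 minutes.
The hands form a 17-degree angle at 51.45 minutes past 10:00.

Final answer: 51.45 minutes past 10:00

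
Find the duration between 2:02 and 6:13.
From 2:02 to 6:13:
(6 x 60 + 13) - (2 x 60 + 2) = 373 - 122 = 251 minutes
= 4 hours and 11 minutes

Final answer: 4 hours and 11 minutes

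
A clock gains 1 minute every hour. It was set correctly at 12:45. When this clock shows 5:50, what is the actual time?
For every 60 true minutes, the faulty clock advances 61 minutes, so 1 faulty-clock minute corresponds to 60/61 true minutes.
From 12:45 to 5:50 on the faulty dial is 305 minutes.
True elapsed: 305 x 60/61 = 300 minutes = 5 hours.
True time: 12:45 + 5 hours = 5:45.

Final answer: 5:45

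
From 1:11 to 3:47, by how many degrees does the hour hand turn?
The hour hand moves 0.5 degrees per minute.
Time elapsed: 3:47 - 1:11 = 156 minutes
Angular displacement: 156 x 0.5 = 78 degrees

Final answer: 78 degrees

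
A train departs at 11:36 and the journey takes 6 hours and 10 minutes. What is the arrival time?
Starting time: 11:36
Adding 10 minutes to 36 minutes: 36 + 10 = 46 minutes
Adding 6 hours: 11 + 6 = 17 - 12 = 5
Final time: 5:46

Final answer: 5:46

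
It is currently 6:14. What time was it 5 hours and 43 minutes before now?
Starting time: 6:14 = 374 total minutes past 12:00
Subtracting: 5 hours and 43 minutes = 343 minutes
374 - 343 = 31 minutes
= 31 minutes past 12:00 = 12:31

Final answer: 12:31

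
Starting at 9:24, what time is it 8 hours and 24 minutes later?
Starting time: 9:24
Adding 24 minutes to 24 minutes: 24 + 24 = 48 minutes
Adding 8 hours: 9 + 8 = 17 - 12 = 5
Final time: 5:48

Final answer: 5:48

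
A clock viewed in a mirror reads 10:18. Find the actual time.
Reflection across the vertical (12-6) axis maps a hand at angle A degrees to (360 - A) degrees, which sends a reading of T minutes past 12:00 to (720 - T) minutes past 12:00.
Mirror reads 10:18 = 618 minutes past 12:00.
Actual time: (720 - 618) mod 720 = 102 minutes = 1:42.

Final answer: 1:42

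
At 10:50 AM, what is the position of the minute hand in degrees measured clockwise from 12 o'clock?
The minute hand moves 6 degrees per minute.
At 10:50: 50 x 6 = 300 degrees

Final answer: 300 degrees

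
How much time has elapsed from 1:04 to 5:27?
From 1:04 to 5:27:
(5 x 60 + 27) - (1 x 60 + 4) = 327 - 64 = 263 minutes
= 4 hours and 23 minutes

Final answer: 4 hours and 23 minutes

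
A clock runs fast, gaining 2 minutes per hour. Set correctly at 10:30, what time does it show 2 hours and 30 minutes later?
For every 60 true minutes, the faulty clock advances 60 + 2 = 62 minutes.
True elapsed: 2 hours and 30 minutes = 150 minutes.
Faulty clock advances: 150 x 62/60 = 155 minutes (drift: 5 minutes ahead).
Shown time: 10:30 + 155 minutes = 1:05.

Final answer: 1:05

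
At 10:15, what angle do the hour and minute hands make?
Hour hand position: 10 x 30 + 15 x 0.5 = 307.5 degrees
Minute hand position: 15 x 6 = 90 degrees
Difference: |307.5 - 90| = 217.5 degrees
Since 217.5 > 180, the smaller angle is 360 - 217.5 = 142.5 degrees

Final answer: 142.5 degrees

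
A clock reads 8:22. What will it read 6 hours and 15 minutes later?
Starting time: 8:22
Adding 15 minutes to 22 minutes: 22 + 15 = 37 minutes
Adding 6 hours: 8 + 6 = 14 - 12 = 2
Final time: 2:37

Final answer: 2:37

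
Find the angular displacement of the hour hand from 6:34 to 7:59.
The hour hand moves 0.5 degrees per minute.
Time elapsed: 7:59 - 6:34 = 85 minutes
Angular displacement: 85 x 0.5 = 42.5 degrees

Final answer: 42.5 degrees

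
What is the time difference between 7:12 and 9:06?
From 7:12 to 9:06:
(9 x 60 + 6) - (7 x 60 + 12) = 546 - 432 = 114 minutes
= 1 hour and 54 minutes

Final answer: 1 hour and 54 minutes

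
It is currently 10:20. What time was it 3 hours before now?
Starting time: 10:20 = 620 total minutes past 12:00
Subtracting: 3 hours = 180 minutes
620 - 180 = 440 minutes
= 7 hours and 20 minutes past 12:00 = 7:20

Final answer: 7:20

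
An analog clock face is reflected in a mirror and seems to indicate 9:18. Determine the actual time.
Reflection across the vertical (12-6) axis maps a hand at angle A degrees to (360 - A) degrees, which sends a reading of T minutes past 12:00 to (720 - T) minutes past 12:00.
Mirror reads 9:18 = 558 minutes past 12:00.
Actual time: (720 - 558) mod 720 = 162 minutes = 2:42.

Final answer: 2:42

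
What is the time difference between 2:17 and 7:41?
From 2:17 to 7:41:
(7 x 60 + 41) - (2 x 60 + 17) = 461 - 137 = 324 minutes
= 5 hours and 24 minutes

Final answer: 5 hours and 24 minutes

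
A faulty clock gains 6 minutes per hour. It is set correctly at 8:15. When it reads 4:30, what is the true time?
For every 60 true minutes, the faulty clock advances 66 minutes, so 1 faulty-clock minute corresponds to 60/66 true minutes.
From 8:15 to 4:30 on the faulty dial is 495 minutes.
True elapsed: 495 x 60/66 = 450 minutes = 7 hours and 30 minutes.
True time: 8:15 + 7 hours and 30 minutes = 3:45.

Final answer: 3:45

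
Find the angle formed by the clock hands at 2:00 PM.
Hour hand position: 2 x 30 + 0 x 0.5 = 60 degrees
Minute hand position: 0 x 6 = 0 degrees
Difference: |60 - 0| = 60 degrees
The angle between the hands is 60 degrees

Final answer: 60 degrees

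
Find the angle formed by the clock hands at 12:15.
Hour hand position: 0 x 30 + 15 x 0.5 = 7.5 degrees
Minute hand position: 15 x 6 = 90 degrees
Difference: |7.5 - 90| = 82.5 degrees
The angle between the hands is 82.5 degrees

Final answer: 82.5 degrees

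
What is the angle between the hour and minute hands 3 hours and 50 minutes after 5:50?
First find the time 3 hours and 50 minutes after 5:50.
Total minutes: 5 x 60 + 50 + 3 x 60 + 50 = 580.
580 mod 720 = 580 minutes = 9:40.
Now compute the angle at 9:40:
Hour hand: 9 x 30 + 40 x 0.5 = 290 degrees
Minute hand: 40 x 6 = 240 degrees
Difference: |290 - 240| = 50 degrees
The angle is 50 degrees

Final answer: 50 degrees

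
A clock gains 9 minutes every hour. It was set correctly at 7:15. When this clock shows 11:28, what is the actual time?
For every 60 true minutes, the faulty clock advances 69 minutes, so 1 faulty-clock minute corresponds to 60/69 true minutes.
From 7:15 to 11:28 on the faulty dial is 253 minutes.
True elapsed: 253 x 60/69 = 220 minutes = 3 hours and 40 minutes.
True time: 7:15 + 3 hours and 40 minutes = 10:55.

Final answer: 10:55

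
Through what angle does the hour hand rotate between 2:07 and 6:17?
The hour hand moves 0.5 degrees per minute.
Time elapsed: 6:17 - 2:07 = 250 minutes
Angular displacement: 250 x 0.5 = 125 degrees

Final answer: 125 degrees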